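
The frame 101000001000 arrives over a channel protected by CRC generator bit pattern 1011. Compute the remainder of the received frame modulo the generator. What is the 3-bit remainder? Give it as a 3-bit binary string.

001

Modulo-2 division of 101000001000 by 1011:
  pos 0: 1010 XOR 1011 = 0001
  pos 3: 1000 XOR 1011 = 0011
  pos 5: 1101 XOR 1011 = 0110
  pos 6: 1100 XOR 1011 = 0111
  pos 7: 1110 XOR 1011 = 0101
  pos 8: 1010 XOR 1011 = 0001
Remainder = 001 (nonzero — an error is detected).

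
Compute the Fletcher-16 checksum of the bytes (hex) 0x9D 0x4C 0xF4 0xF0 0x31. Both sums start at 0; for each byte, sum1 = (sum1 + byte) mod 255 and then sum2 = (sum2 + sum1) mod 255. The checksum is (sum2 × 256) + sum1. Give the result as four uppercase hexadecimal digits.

Running sums (mod 255):
  after byte 0 (0x9D): sum1=157, sum2=157
  after byte 1 (0x4C): sum1=233, sum2=135
  after byte 2 (0xF4): sum1=222, sum2=102
  after byte 3 (0xF0): sum1=207, sum2=54
  after byte 4 (0x31): sum1=1, sum2=55
Checksum = sum2·256 + sum1 = 55·256 + 1 = 14081 = 0x3701.

3701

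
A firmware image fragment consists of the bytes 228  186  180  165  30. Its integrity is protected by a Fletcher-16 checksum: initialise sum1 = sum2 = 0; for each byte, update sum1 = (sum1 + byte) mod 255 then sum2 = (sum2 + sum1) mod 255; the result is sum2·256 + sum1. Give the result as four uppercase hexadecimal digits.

Running sums (mod 255):
  after byte 0 (228): sum1=228, sum2=228
  after byte 1 (186): sum1=159, sum2=132
  after byte 2 (180): sum1=84, sum2=216
  after byte 3 (165): sum1=249, sum2=210
  after byte 4 (30): sum1=24, sum2=234
Checksum = sum2·256 + sum1 = 234·256 + 24 = 59928 = 0xEA18.

EA18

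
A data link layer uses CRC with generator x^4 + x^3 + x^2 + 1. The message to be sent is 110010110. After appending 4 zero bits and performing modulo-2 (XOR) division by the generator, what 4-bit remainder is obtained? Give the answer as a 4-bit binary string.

0001

Append 4 zeros: 1100101100000. Divide by 11101 (XOR where the leading bit is 1):
  pos 0: 11001 XOR 11101 = 00100
  pos 2: 10001 XOR 11101 = 01100
  pos 3: 11001 XOR 11101 = 00100
  pos 5: 10000 XOR 11101 = 01101
  pos 6: 11010 XOR 11101 = 00111
  pos 8: 11100 XOR 11101 = 00001
Remainder (last 4 bits) = 0001. This is the CRC / FCS.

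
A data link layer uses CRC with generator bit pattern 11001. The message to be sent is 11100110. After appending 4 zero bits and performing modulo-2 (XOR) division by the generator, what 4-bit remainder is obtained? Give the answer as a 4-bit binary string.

0110

Append 4 zeros: 111001100000. Divide by 11001 (XOR where the leading bit is 1):
  pos 0: 11100 XOR 11001 = 00101
  pos 2: 10111 XOR 11001 = 01110
  pos 3: 11100 XOR 11001 = 00101
  pos 5: 10100 XOR 11001 = 01101
  pos 6: 11010 XOR 11001 = 00011
Remainder (last 4 bits) = 0110. This is the CRC / FCS.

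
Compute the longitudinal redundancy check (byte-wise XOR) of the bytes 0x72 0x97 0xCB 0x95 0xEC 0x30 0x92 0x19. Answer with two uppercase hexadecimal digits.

XOR the bytes together:
  start with 0x72
  0x72 ⊕ 0x97 = 0xE5
  0xE5 ⊕ 0xCB = 0x2E
  0x2E ⊕ 0x95 = 0xBB
  0xBB ⊕ 0xEC = 0x57
  0x57 ⊕ 0x30 = 0x67
  0x67 ⊕ 0x92 = 0xF5
  0xF5 ⊕ 0x19 = 0xEC

EC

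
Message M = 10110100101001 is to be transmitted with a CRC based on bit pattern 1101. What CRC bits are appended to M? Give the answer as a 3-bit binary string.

Append 3 zeros: 10110100101001000. Divide by 1101 (XOR where the leading bit is 1):
  pos 0: 1011 XOR 1101 = 0110
  pos 1: 1100 XOR 1101 = 0001
  pos 4: 1100 XOR 1101 = 0001
  pos 7: 1101 XOR 1101 = 0000
  pos 13: 1000 XOR 1101 = 0101
Remainder (last 3 bits) = 101. This is the CRC / FCS.

101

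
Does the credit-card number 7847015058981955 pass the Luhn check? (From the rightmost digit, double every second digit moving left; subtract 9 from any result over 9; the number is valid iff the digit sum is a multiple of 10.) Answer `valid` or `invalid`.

From the right, keep odd positions and double even positions (subtract 9 from any doubled value over 9):
  doubled (positions 2,4,...): 1 2 9 1 1 0 8 5 → sum 27
  kept (positions 1,3,...): 5 9 8 8 0 1 7 8 → sum 46
Total = 73.
73 mod 10 = 3, so the number is invalid.

invalid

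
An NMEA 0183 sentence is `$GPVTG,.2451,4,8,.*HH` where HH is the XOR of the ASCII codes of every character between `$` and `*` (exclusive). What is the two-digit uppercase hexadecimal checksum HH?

XOR the ASCII codes of the payload characters:
  'G' = 0x47 → acc = 0x47
  'P' = 0x50 → acc = 0x17
  'V' = 0x56 → acc = 0x41
  'T' = 0x54 → acc = 0x15
  'G' = 0x47 → acc = 0x52
  ',' = 0x2C → acc = 0x7E
  '.' = 0x2E → acc = 0x50
  '2' = 0x32 → acc = 0x62
  '4' = 0x34 → acc = 0x56
  '5' = 0x35 → acc = 0x63
  '1' = 0x31 → acc = 0x52
  ',' = 0x2C → acc = 0x7E
  '4' = 0x34 → acc = 0x4A
  ',' = 0x2C → acc = 0x66
  '8' = 0x38 → acc = 0x5E
  ',' = 0x2C → acc = 0x72
  '.' = 0x2E → acc = 0x5C
Checksum = 0x5C.

5C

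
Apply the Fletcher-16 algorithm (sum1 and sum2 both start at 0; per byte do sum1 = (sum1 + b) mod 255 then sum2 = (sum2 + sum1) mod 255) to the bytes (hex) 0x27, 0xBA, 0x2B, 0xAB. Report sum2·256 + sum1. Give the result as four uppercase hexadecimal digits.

CEB8

Running sums (mod 255):
  after byte 0 (0x27): sum1=39, sum2=39
  after byte 1 (0xBA): sum1=225, sum2=9
  after byte 2 (0x2B): sum1=13, sum2=22
  after byte 3 (0xAB): sum1=184, sum2=206
Checksum = sum2·256 + sum1 = 206·256 + 184 = 52920 = 0xCEB8.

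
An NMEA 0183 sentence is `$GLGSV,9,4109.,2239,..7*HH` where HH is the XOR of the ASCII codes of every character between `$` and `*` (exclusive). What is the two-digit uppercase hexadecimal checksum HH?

6F

XOR the ASCII codes of the payload characters:
  'G' = 0x47 → acc = 0x47
  'L' = 0x4C → acc = 0x0B
  'G' = 0x47 → acc = 0x4C
  'S' = 0x53 → acc = 0x1F
  'V' = 0x56 → acc = 0x49
  ',' = 0x2C → acc = 0x65
  '9' = 0x39 → acc = 0x5C
  ',' = 0x2C → acc = 0x70
  '4' = 0x34 → acc = 0x44
  '1' = 0x31 → acc = 0x75
  '0' = 0x30 → acc = 0x45
  '9' = 0x39 → acc = 0x7C
  '.' = 0x2E → acc = 0x52
  ',' = 0x2C → acc = 0x7E
  '2' = 0x32 → acc = 0x4C
  '2' = 0x32 → acc = 0x7E
  '3' = 0x33 → acc = 0x4D
  '9' = 0x39 → acc = 0x74
  ',' = 0x2C → acc = 0x58
  '.' = 0x2E → acc = 0x76
  '.' = 0x2E → acc = 0x58
  '7' = 0x37 → acc = 0x6F
Checksum = 0x6F.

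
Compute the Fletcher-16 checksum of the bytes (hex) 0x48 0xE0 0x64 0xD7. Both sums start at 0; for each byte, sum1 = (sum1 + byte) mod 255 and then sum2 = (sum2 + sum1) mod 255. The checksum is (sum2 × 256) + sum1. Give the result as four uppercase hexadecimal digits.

6465

Running sums (mod 255):
  after byte 0 (0x48): sum1=72, sum2=72
  after byte 1 (0xE0): sum1=41, sum2=113
  after byte 2 (0x64): sum1=141, sum2=254
  after byte 3 (0xD7): sum1=101, sum2=100
Checksum = sum2·256 + sum1 = 100·256 + 101 = 25701 = 0x6465.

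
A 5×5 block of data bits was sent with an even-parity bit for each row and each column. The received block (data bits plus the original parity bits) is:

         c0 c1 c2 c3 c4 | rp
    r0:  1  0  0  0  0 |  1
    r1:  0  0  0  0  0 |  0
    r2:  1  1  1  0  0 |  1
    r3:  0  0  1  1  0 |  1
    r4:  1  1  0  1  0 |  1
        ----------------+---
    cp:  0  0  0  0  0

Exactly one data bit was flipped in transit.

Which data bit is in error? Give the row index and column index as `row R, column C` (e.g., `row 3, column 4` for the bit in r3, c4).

Recompute each row's even parity and compare to rp:
  r0: data parity 1, sent rp 1 → ok
  r1: data parity 0, sent rp 0 → ok
  r2: data parity 1, sent rp 1 → ok
  r3: data parity 0, sent rp 1 → mismatch
  r4: data parity 1, sent rp 1 → ok
Recompute each column's even parity and compare to cp:
  c0: data parity 1, sent cp 0 → mismatch
  c1: data parity 0, sent cp 0 → ok
  c2: data parity 0, sent cp 0 → ok
  c3: data parity 0, sent cp 0 → ok
  c4: data parity 0, sent cp 0 → ok
Exactly one row (r3) and one column (c0) fail → the flipped bit is at their intersection.

row 3, column 0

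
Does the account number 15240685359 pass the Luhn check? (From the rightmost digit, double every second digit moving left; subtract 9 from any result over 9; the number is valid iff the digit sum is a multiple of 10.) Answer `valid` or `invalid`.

invalid

From the right, keep odd positions and double even positions (subtract 9 from any doubled value over 9):
  doubled (positions 2,4,...): 1 1 3 8 1 → sum 14
  kept (positions 1,3,...): 9 3 8 0 2 1 → sum 23
Total = 37.
37 mod 10 = 7, so the number is invalid.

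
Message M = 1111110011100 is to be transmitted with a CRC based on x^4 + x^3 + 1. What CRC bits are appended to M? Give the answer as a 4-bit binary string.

Append 4 zeros: 11111100111000000. Divide by 11001 (XOR where the leading bit is 1):
  pos 0: 11111 XOR 11001 = 00110
  pos 2: 11010 XOR 11001 = 00011
  pos 5: 11011 XOR 11001 = 00010
  pos 8: 10100 XOR 11001 = 01101
  pos 9: 11010 XOR 11001 = 00011
  pos 12: 11000 XOR 11001 = 00001
Remainder (last 4 bits) = 0001. This is the CRC / FCS.

0001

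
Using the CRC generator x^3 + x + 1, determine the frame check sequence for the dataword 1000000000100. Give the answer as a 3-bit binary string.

101

Append 3 zeros: 1000000000100000. Divide by 1011 (XOR where the leading bit is 1):
  pos 0: 1000 XOR 1011 = 0011
  pos 2: 1100 XOR 1011 = 0111
  pos 3: 1110 XOR 1011 = 0101
  pos 4: 1010 XOR 1011 = 0001
  pos 7: 1001 XOR 1011 = 0010
  pos 9: 1000 XOR 1011 = 0011
  pos 11: 1100 XOR 1011 = 0111
  pos 12: 1110 XOR 1011 = 0101
Remainder (last 3 bits) = 101. This is the CRC / FCS.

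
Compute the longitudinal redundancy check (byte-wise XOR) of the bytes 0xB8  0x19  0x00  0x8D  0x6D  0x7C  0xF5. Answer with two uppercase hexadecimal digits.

XOR the bytes together:
  start with 0xB8
  0xB8 ⊕ 0x19 = 0xA1
  0xA1 ⊕ 0x00 = 0xA1
  0xA1 ⊕ 0x8D = 0x2C
  0x2C ⊕ 0x6D = 0x41
  0x41 ⊕ 0x7C = 0x3D
  0x3D ⊕ 0xF5 = 0xC8

C8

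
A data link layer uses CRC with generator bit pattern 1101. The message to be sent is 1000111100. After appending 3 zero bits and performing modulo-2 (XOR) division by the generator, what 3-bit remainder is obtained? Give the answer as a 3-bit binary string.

101

Append 3 zeros: 1000111100000. Divide by 1101 (XOR where the leading bit is 1):
  pos 0: 1000 XOR 1101 = 0101
  pos 1: 1011 XOR 1101 = 0110
  pos 2: 1101 XOR 1101 = 0000
  pos 6: 1100 XOR 1101 = 0001
  pos 9: 1000 XOR 1101 = 0101
Remainder (last 3 bits) = 101. This is the CRC / FCS.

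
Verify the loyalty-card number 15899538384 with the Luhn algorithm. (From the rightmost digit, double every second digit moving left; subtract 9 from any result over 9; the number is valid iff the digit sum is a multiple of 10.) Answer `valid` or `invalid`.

From the right, keep odd positions and double even positions (subtract 9 from any doubled value over 9):
  doubled (positions 2,4,...): 7 7 1 9 1 → sum 25
  kept (positions 1,3,...): 4 3 3 9 8 1 → sum 28
Total = 53.
53 mod 10 = 3, so the number is invalid.

invalid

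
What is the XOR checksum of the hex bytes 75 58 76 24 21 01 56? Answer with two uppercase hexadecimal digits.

XOR the bytes together:
  start with 0x75
  0x75 ⊕ 0x58 = 0x2D
  0x2D ⊕ 0x76 = 0x5B
  0x5B ⊕ 0x24 = 0x7F
  0x7F ⊕ 0x21 = 0x5E
  0x5E ⊕ 0x01 = 0x5F
  0x5F ⊕ 0x56 = 0x09

09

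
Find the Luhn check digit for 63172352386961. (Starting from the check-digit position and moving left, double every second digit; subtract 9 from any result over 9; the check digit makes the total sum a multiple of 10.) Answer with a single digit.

Partial digits right→left: 1 6 9 6 8 3 2 5 3 2 7 1 3 6
Double every second digit counting from the check-digit position (so the 1st, 3rd, 5th, ... of the partial from the right).
  doubled (with −9 where >9): 2 9 7 4 6 5 6 → sum 39
  kept as-is: 6 6 3 5 2 1 6 → sum 29
Total = 39 + 29 = 68.
Check digit = (10 − (68 mod 10)) mod 10 = 2.

2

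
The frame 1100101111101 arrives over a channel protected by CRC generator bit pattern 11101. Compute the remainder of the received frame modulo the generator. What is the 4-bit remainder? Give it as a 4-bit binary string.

0001

Modulo-2 division of 1100101111101 by 11101:
  pos 0: 11001 XOR 11101 = 00100
  pos 2: 10001 XOR 11101 = 01100
  pos 3: 11001 XOR 11101 = 00100
  pos 5: 10011 XOR 11101 = 01110
  pos 6: 11101 XOR 11101 = 00000
Remainder = 0001 (nonzero — an error is detected).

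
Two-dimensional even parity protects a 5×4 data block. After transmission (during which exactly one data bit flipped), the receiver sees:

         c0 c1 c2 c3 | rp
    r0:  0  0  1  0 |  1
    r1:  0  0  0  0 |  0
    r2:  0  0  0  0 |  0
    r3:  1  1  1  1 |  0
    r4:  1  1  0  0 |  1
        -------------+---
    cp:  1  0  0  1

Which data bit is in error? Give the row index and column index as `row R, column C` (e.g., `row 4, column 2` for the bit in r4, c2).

row 4, column 0

Recompute each row's even parity and compare to rp:
  r0: data parity 1, sent rp 1 → ok
  r1: data parity 0, sent rp 0 → ok
  r2: data parity 0, sent rp 0 → ok
  r3: data parity 0, sent rp 0 → ok
  r4: data parity 0, sent rp 1 → mismatch
Recompute each column's even parity and compare to cp:
  c0: data parity 0, sent cp 1 → mismatch
  c1: data parity 0, sent cp 0 → ok
  c2: data parity 0, sent cp 0 → ok
  c3: data parity 1, sent cp 1 → ok
Exactly one row (r4) and one column (c0) fail → the flipped bit is at their intersection.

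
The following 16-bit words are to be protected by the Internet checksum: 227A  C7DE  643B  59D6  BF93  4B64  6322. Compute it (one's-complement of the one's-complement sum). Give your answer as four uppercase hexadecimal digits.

E97A

One's-complement addition (fold any carry out of bit 15 back into bit 0):
  0x227A + 0xC7DE = 0x0EA58
  0xEA58 + 0x643B = 0x14E93 → wrap carry → 0x4E94
  0x4E94 + 0x59D6 = 0x0A86A
  0xA86A + 0xBF93 = 0x167FD → wrap carry → 0x67FE
  0x67FE + 0x4B64 = 0x0B362
  0xB362 + 0x6322 = 0x11684 → wrap carry → 0x1685
One's-complement sum = 0x1685.
Checksum = ~0x1685 & 0xFFFF = 0xE97A.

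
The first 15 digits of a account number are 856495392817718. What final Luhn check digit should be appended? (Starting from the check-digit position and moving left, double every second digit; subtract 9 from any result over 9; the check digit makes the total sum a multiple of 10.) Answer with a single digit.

8

Partial digits right→left: 8 1 7 7 1 8 2 9 3 5 9 4 6 5 8
Double every second digit counting from the check-digit position (so the 1st, 3rd, 5th, ... of the partial from the right).
  doubled (with −9 where >9): 7 5 2 4 6 9 3 7 → sum 43
  kept as-is: 1 7 8 9 5 4 5 → sum 39
Total = 43 + 39 = 82.
Check digit = (10 − (82 mod 10)) mod 10 = 8.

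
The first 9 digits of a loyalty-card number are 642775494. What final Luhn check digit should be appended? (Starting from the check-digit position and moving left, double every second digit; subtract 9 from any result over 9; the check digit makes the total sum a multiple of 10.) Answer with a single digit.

Partial digits right→left: 4 9 4 5 7 7 2 4 6
Double every second digit counting from the check-digit position (so the 1st, 3rd, 5th, ... of the partial from the right).
  doubled (with −9 where >9): 8 8 5 4 3 → sum 28
  kept as-is: 9 5 7 4 → sum 25
Total = 28 + 25 = 53.
Check digit = (10 − (53 mod 10)) mod 10 = 7.

7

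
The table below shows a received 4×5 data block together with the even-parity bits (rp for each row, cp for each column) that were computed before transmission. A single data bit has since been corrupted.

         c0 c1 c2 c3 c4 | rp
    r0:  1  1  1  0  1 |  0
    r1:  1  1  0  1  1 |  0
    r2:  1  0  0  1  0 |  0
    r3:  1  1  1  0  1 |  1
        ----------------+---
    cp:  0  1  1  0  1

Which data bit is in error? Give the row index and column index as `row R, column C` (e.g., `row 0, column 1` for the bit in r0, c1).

row 3, column 2

Recompute each row's even parity and compare to rp:
  r0: data parity 0, sent rp 0 → ok
  r1: data parity 0, sent rp 0 → ok
  r2: data parity 0, sent rp 0 → ok
  r3: data parity 0, sent rp 1 → mismatch
Recompute each column's even parity and compare to cp:
  c0: data parity 0, sent cp 0 → ok
  c1: data parity 1, sent cp 1 → ok
  c2: data parity 0, sent cp 1 → mismatch
  c3: data parity 0, sent cp 0 → ok
  c4: data parity 1, sent cp 1 → ok
Exactly one row (r3) and one column (c2) fail → the flipped bit is at their intersection.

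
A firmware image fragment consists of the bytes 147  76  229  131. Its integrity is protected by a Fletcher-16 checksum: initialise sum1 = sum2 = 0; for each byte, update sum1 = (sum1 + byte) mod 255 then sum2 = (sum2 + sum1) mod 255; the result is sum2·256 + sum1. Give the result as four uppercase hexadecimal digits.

8249

Running sums (mod 255):
  after byte 0 (147): sum1=147, sum2=147
  after byte 1 (76): sum1=223, sum2=115
  after byte 2 (229): sum1=197, sum2=57
  after byte 3 (131): sum1=73, sum2=130
Checksum = sum2·256 + sum1 = 130·256 + 73 = 33353 = 0x8249.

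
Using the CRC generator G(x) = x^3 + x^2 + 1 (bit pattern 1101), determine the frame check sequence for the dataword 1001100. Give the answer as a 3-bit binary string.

001

Append 3 zeros: 1001100000. Divide by 1101 (XOR where the leading bit is 1):
  pos 0: 1001 XOR 1101 = 0100
  pos 1: 1001 XOR 1101 = 0100
  pos 2: 1000 XOR 1101 = 0101
  pos 3: 1010 XOR 1101 = 0111
  pos 4: 1110 XOR 1101 = 0011
  pos 6: 1100 XOR 1101 = 0001
Remainder (last 3 bits) = 001. This is the CRC / FCS.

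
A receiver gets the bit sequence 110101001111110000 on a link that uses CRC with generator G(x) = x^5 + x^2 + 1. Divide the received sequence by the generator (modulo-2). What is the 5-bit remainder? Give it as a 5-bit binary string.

00111

Modulo-2 division of 110101001111110000 by 100101:
  pos 0: 110101 XOR 100101 = 010000
  pos 1: 100000 XOR 100101 = 000101
  pos 4: 101011 XOR 100101 = 001110
  pos 6: 111011 XOR 100101 = 011110
  pos 7: 111101 XOR 100101 = 011000
  pos 8: 110001 XOR 100101 = 010100
  pos 9: 101000 XOR 100101 = 001101
  pos 11: 110100 XOR 100101 = 010001
  pos 12: 100010 XOR 100101 = 000111
Remainder = 00111 (nonzero — an error is detected).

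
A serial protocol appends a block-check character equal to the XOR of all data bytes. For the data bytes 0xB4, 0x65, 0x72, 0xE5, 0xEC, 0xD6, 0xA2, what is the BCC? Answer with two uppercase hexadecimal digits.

XOR the bytes together:
  start with 0xB4
  0xB4 ⊕ 0x65 = 0xD1
  0xD1 ⊕ 0x72 = 0xA3
  0xA3 ⊕ 0xE5 = 0x46
  0x46 ⊕ 0xEC = 0xAA
  0xAA ⊕ 0xD6 = 0x7C
  0x7C ⊕ 0xA2 = 0xDE

DE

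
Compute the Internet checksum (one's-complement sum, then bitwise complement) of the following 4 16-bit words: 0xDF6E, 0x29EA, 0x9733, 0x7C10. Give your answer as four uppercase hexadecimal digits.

E362

One's-complement addition (fold any carry out of bit 15 back into bit 0):
  0xDF6E + 0x29EA = 0x10958 → wrap carry → 0x0959
  0x0959 + 0x9733 = 0x0A08C
  0xA08C + 0x7C10 = 0x11C9C → wrap carry → 0x1C9D
One's-complement sum = 0x1C9D.
Checksum = ~0x1C9D & 0xFFFF = 0xE362.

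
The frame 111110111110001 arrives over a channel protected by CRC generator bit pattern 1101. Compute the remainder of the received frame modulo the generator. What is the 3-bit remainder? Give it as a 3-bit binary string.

Modulo-2 division of 111110111110001 by 1101:
  pos 0: 1111 XOR 1101 = 0010
  pos 2: 1010 XOR 1101 = 0111
  pos 3: 1111 XOR 1101 = 0010
  pos 5: 1011 XOR 1101 = 0110
  pos 6: 1101 XOR 1101 = 0000
  pos 10: 1000 XOR 1101 = 0101
  pos 11: 1011 XOR 1101 = 0110
Remainder = 110 (nonzero — an error is detected).

110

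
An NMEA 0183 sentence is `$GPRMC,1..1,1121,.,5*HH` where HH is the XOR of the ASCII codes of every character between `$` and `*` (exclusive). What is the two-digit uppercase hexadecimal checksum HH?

XOR the ASCII codes of the payload characters:
  'G' = 0x47 → acc = 0x47
  'P' = 0x50 → acc = 0x17
  'R' = 0x52 → acc = 0x45
  'M' = 0x4D → acc = 0x08
  'C' = 0x43 → acc = 0x4B
  ',' = 0x2C → acc = 0x67
  '1' = 0x31 → acc = 0x56
  '.' = 0x2E → acc = 0x78
  '.' = 0x2E → acc = 0x56
  '1' = 0x31 → acc = 0x67
  ',' = 0x2C → acc = 0x4B
  '1' = 0x31 → acc = 0x7A
  '1' = 0x31 → acc = 0x4B
  '2' = 0x32 → acc = 0x79
  '1' = 0x31 → acc = 0x48
  ',' = 0x2C → acc = 0x64
  '.' = 0x2E → acc = 0x4A
  ',' = 0x2C → acc = 0x66
  '5' = 0x35 → acc = 0x53
Checksum = 0x53.

53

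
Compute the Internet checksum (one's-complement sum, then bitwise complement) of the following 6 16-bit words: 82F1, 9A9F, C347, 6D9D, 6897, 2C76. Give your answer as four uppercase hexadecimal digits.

1C7C

One's-complement addition (fold any carry out of bit 15 back into bit 0):
  0x82F1 + 0x9A9F = 0x11D90 → wrap carry → 0x1D91
  0x1D91 + 0xC347 = 0x0E0D8
  0xE0D8 + 0x6D9D = 0x14E75 → wrap carry → 0x4E76
  0x4E76 + 0x6897 = 0x0B70D
  0xB70D + 0x2C76 = 0x0E383
One's-complement sum = 0xE383.
Checksum = ~0xE383 & 0xFFFF = 0x1C7C.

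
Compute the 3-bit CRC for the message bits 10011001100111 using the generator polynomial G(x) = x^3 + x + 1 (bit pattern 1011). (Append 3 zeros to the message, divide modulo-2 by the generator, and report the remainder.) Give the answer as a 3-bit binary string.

010

Append 3 zeros: 10011001100111000. Divide by 1011 (XOR where the leading bit is 1):
  pos 0: 1001 XOR 1011 = 0010
  pos 2: 1010 XOR 1011 = 0001
  pos 5: 1011 XOR 1011 = 0000
  pos 11: 1110 XOR 1011 = 0101
  pos 12: 1010 XOR 1011 = 0001
Remainder (last 3 bits) = 010. This is the CRC / FCS.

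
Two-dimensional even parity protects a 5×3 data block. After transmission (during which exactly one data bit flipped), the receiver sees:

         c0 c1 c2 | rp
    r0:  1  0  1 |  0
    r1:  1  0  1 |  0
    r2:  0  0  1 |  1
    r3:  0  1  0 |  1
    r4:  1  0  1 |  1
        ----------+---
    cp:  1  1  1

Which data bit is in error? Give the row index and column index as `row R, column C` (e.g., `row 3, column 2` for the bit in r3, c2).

row 4, column 2

Recompute each row's even parity and compare to rp:
  r0: data parity 0, sent rp 0 → ok
  r1: data parity 0, sent rp 0 → ok
  r2: data parity 1, sent rp 1 → ok
  r3: data parity 1, sent rp 1 → ok
  r4: data parity 0, sent rp 1 → mismatch
Recompute each column's even parity and compare to cp:
  c0: data parity 1, sent cp 1 → ok
  c1: data parity 1, sent cp 1 → ok
  c2: data parity 0, sent cp 1 → mismatch
Exactly one row (r4) and one column (c2) fail → the flipped bit is at their intersection.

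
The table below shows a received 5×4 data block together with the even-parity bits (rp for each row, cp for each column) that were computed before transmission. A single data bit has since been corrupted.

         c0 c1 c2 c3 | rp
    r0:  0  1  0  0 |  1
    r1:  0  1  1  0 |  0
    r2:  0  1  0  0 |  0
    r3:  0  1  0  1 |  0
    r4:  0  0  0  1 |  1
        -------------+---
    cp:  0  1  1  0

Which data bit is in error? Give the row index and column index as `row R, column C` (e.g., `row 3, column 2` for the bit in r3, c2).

row 2, column 1

Recompute each row's even parity and compare to rp:
  r0: data parity 1, sent rp 1 → ok
  r1: data parity 0, sent rp 0 → ok
  r2: data parity 1, sent rp 0 → mismatch
  r3: data parity 0, sent rp 0 → ok
  r4: data parity 1, sent rp 1 → ok
Recompute each column's even parity and compare to cp:
  c0: data parity 0, sent cp 0 → ok
  c1: data parity 0, sent cp 1 → mismatch
  c2: data parity 1, sent cp 1 → ok
  c3: data parity 0, sent cp 0 → ok
Exactly one row (r2) and one column (c1) fail → the flipped bit is at their intersection.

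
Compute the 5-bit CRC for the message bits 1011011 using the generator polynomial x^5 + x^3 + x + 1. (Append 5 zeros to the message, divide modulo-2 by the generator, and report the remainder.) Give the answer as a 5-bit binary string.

Append 5 zeros: 101101100000. Divide by 101011 (XOR where the leading bit is 1):
  pos 0: 101101 XOR 101011 = 000110
  pos 3: 110100 XOR 101011 = 011111
  pos 4: 111110 XOR 101011 = 010101
  pos 5: 101010 XOR 101011 = 000001
Remainder (last 5 bits) = 00010. This is the CRC / FCS.

00010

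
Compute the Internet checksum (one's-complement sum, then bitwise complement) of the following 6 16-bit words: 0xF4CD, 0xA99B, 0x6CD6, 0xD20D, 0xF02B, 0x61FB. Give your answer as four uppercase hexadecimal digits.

D08A

One's-complement addition (fold any carry out of bit 15 back into bit 0):
  0xF4CD + 0xA99B = 0x19E68 → wrap carry → 0x9E69
  0x9E69 + 0x6CD6 = 0x10B3F → wrap carry → 0x0B40
  0x0B40 + 0xD20D = 0x0DD4D
  0xDD4D + 0xF02B = 0x1CD78 → wrap carry → 0xCD79
  0xCD79 + 0x61FB = 0x12F74 → wrap carry → 0x2F75
One's-complement sum = 0x2F75.
Checksum = ~0x2F75 & 0xFFFF = 0xD08A.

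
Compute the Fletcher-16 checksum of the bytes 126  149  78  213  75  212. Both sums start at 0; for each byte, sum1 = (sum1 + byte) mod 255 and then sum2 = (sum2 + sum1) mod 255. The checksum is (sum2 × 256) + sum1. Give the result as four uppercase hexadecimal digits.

Running sums (mod 255):
  after byte 0 (126): sum1=126, sum2=126
  after byte 1 (149): sum1=20, sum2=146
  after byte 2 (78): sum1=98, sum2=244
  after byte 3 (213): sum1=56, sum2=45
  after byte 4 (75): sum1=131, sum2=176
  after byte 5 (212): sum1=88, sum2=9
Checksum = sum2·256 + sum1 = 9·256 + 88 = 2392 = 0x0958.

0958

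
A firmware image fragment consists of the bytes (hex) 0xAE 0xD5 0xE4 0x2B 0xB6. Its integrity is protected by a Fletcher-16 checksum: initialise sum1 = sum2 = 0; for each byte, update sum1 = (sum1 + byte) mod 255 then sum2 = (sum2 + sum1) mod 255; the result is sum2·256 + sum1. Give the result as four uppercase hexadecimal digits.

Running sums (mod 255):
  after byte 0 (0xAE): sum1=174, sum2=174
  after byte 1 (0xD5): sum1=132, sum2=51
  after byte 2 (0xE4): sum1=105, sum2=156
  after byte 3 (0x2B): sum1=148, sum2=49
  after byte 4 (0xB6): sum1=75, sum2=124
Checksum = sum2·256 + sum1 = 124·256 + 75 = 31819 = 0x7C4B.

7C4B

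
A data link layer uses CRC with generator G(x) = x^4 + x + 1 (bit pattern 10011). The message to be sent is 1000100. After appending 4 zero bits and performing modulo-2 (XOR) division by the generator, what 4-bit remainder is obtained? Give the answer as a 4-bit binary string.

1011

Append 4 zeros: 10001000000. Divide by 10011 (XOR where the leading bit is 1):
  pos 0: 10001 XOR 10011 = 00010
  pos 3: 10000 XOR 10011 = 00011
  pos 6: 11000 XOR 10011 = 01011
Remainder (last 4 bits) = 1011. This is the CRC / FCS.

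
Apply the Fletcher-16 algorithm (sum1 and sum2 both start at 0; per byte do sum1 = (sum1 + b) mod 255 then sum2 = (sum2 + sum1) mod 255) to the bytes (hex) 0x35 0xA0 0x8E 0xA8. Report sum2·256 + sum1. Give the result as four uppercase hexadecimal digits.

Running sums (mod 255):
  after byte 0 (0x35): sum1=53, sum2=53
  after byte 1 (0xA0): sum1=213, sum2=11
  after byte 2 (0x8E): sum1=100, sum2=111
  after byte 3 (0xA8): sum1=13, sum2=124
Checksum = sum2·256 + sum1 = 124·256 + 13 = 31757 = 0x7C0D.

7C0D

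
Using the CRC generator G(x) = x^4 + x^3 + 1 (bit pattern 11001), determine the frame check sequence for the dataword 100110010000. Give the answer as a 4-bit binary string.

Append 4 zeros: 1001100100000000. Divide by 11001 (XOR where the leading bit is 1):
  pos 0: 10011 XOR 11001 = 01010
  pos 1: 10100 XOR 11001 = 01101
  pos 2: 11010 XOR 11001 = 00011
  pos 5: 11100 XOR 11001 = 00101
  pos 7: 10100 XOR 11001 = 01101
  pos 8: 11010 XOR 11001 = 00011
  pos 11: 11000 XOR 11001 = 00001
Remainder (last 4 bits) = 0001. This is the CRC / FCS.

0001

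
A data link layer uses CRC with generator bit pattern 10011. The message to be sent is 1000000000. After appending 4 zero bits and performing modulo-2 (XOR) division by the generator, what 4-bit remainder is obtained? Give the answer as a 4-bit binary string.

1101

Append 4 zeros: 10000000000000. Divide by 10011 (XOR where the leading bit is 1):
  pos 0: 10000 XOR 10011 = 00011
  pos 3: 11000 XOR 10011 = 01011
  pos 4: 10110 XOR 10011 = 00101
  pos 6: 10100 XOR 10011 = 00111
  pos 8: 11100 XOR 10011 = 01111
  pos 9: 11110 XOR 10011 = 01101
Remainder (last 4 bits) = 1101. This is the CRC / FCS.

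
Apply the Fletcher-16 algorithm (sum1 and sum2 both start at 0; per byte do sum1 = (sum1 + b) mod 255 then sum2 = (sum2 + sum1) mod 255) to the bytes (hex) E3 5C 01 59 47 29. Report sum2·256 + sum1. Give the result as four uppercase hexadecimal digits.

Running sums (mod 255):
  after byte 0 (E3): sum1=227, sum2=227
  after byte 1 (5C): sum1=64, sum2=36
  after byte 2 (01): sum1=65, sum2=101
  after byte 3 (59): sum1=154, sum2=0
  after byte 4 (47): sum1=225, sum2=225
  after byte 5 (29): sum1=11, sum2=236
Checksum = sum2·256 + sum1 = 236·256 + 11 = 60427 = 0xEC0B.

EC0B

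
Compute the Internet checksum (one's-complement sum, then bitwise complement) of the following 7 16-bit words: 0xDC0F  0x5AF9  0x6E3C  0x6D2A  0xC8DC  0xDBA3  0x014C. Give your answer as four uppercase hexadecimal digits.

47C3

One's-complement addition (fold any carry out of bit 15 back into bit 0):
  0xDC0F + 0x5AF9 = 0x13708 → wrap carry → 0x3709
  0x3709 + 0x6E3C = 0x0A545
  0xA545 + 0x6D2A = 0x1126F → wrap carry → 0x1270
  0x1270 + 0xC8DC = 0x0DB4C
  0xDB4C + 0xDBA3 = 0x1B6EF → wrap carry → 0xB6F0
  0xB6F0 + 0x014C = 0x0B83C
One's-complement sum = 0xB83C.
Checksum = ~0xB83C & 0xFFFF = 0x47C3.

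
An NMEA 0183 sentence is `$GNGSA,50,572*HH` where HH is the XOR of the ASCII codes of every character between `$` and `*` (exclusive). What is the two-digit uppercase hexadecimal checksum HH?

69

XOR the ASCII codes of the payload characters:
  'G' = 0x47 → acc = 0x47
  'N' = 0x4E → acc = 0x09
  'G' = 0x47 → acc = 0x4E
  'S' = 0x53 → acc = 0x1D
  'A' = 0x41 → acc = 0x5C
  ',' = 0x2C → acc = 0x70
  '5' = 0x35 → acc = 0x45
  '0' = 0x30 → acc = 0x75
  ',' = 0x2C → acc = 0x59
  '5' = 0x35 → acc = 0x6C
  '7' = 0x37 → acc = 0x5B
  '2' = 0x32 → acc = 0x69
Checksum = 0x69.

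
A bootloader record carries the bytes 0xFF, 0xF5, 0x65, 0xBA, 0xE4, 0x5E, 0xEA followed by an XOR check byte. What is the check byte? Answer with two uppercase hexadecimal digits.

85

XOR the bytes together:
  start with 0xFF
  0xFF ⊕ 0xF5 = 0x0A
  0x0A ⊕ 0x65 = 0x6F
  0x6F ⊕ 0xBA = 0xD5
  0xD5 ⊕ 0xE4 = 0x31
  0x31 ⊕ 0x5E = 0x6F
  0x6F ⊕ 0xEA = 0x85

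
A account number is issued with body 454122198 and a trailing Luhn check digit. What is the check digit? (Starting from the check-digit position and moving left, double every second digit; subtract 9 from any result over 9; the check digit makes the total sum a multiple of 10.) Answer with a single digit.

Partial digits right→left: 8 9 1 2 2 1 4 5 4
Double every second digit counting from the check-digit position (so the 1st, 3rd, 5th, ... of the partial from the right).
  doubled (with −9 where >9): 7 2 4 8 8 → sum 29
  kept as-is: 9 2 1 5 → sum 17
Total = 29 + 17 = 46.
Check digit = (10 − (46 mod 10)) mod 10 = 4.

4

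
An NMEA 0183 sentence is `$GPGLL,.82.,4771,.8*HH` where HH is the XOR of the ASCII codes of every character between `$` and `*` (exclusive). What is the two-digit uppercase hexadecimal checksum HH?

65

XOR the ASCII codes of the payload characters:
  'G' = 0x47 → acc = 0x47
  'P' = 0x50 → acc = 0x17
  'G' = 0x47 → acc = 0x50
  'L' = 0x4C → acc = 0x1C
  'L' = 0x4C → acc = 0x50
  ',' = 0x2C → acc = 0x7C
  '.' = 0x2E → acc = 0x52
  '8' = 0x38 → acc = 0x6A
  '2' = 0x32 → acc = 0x58
  '.' = 0x2E → acc = 0x76
  ',' = 0x2C → acc = 0x5A
  '4' = 0x34 → acc = 0x6E
  '7' = 0x37 → acc = 0x59
  '7' = 0x37 → acc = 0x6E
  '1' = 0x31 → acc = 0x5F
  ',' = 0x2C → acc = 0x73
  '.' = 0x2E → acc = 0x5D
  '8' = 0x38 → acc = 0x65
Checksum = 0x65.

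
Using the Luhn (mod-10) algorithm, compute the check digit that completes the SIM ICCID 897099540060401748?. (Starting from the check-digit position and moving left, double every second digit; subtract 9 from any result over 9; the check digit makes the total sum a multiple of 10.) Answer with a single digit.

8

Partial digits right→left: 8 4 7 1 0 4 0 6 0 0 4 5 9 9 0 7 9 8
Double every second digit counting from the check-digit position (so the 1st, 3rd, 5th, ... of the partial from the right).
  doubled (with −9 where >9): 7 5 0 0 0 8 9 0 9 → sum 38
  kept as-is: 4 1 4 6 0 5 9 7 8 → sum 44
Total = 38 + 44 = 82.
Check digit = (10 − (82 mod 10)) mod 10 = 8.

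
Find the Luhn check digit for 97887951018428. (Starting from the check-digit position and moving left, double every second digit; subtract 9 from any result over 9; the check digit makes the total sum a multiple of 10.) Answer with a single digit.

Partial digits right→left: 8 2 4 8 1 0 1 5 9 7 8 8 7 9
Double every second digit counting from the check-digit position (so the 1st, 3rd, 5th, ... of the partial from the right).
  doubled (with −9 where >9): 7 8 2 2 9 7 5 → sum 40
  kept as-is: 2 8 0 5 7 8 9 → sum 39
Total = 40 + 39 = 79.
Check digit = (10 − (79 mod 10)) mod 10 = 1.

1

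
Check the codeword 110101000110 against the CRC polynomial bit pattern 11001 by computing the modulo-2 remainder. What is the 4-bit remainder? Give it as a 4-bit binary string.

Modulo-2 division of 110101000110 by 11001:
  pos 0: 11010 XOR 11001 = 00011
  pos 3: 11100 XOR 11001 = 00101
  pos 5: 10101 XOR 11001 = 01100
  pos 6: 11001 XOR 11001 = 00000
Remainder = 0000 (zero — the frame passes the CRC check).

0000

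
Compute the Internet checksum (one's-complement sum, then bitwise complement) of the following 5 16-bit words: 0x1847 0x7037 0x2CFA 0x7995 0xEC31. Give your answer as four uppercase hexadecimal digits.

One's-complement addition (fold any carry out of bit 15 back into bit 0):
  0x1847 + 0x7037 = 0x0887E
  0x887E + 0x2CFA = 0x0B578
  0xB578 + 0x7995 = 0x12F0D → wrap carry → 0x2F0E
  0x2F0E + 0xEC31 = 0x11B3F → wrap carry → 0x1B40
One's-complement sum = 0x1B40.
Checksum = ~0x1B40 & 0xFFFF = 0xE4BF.

E4BF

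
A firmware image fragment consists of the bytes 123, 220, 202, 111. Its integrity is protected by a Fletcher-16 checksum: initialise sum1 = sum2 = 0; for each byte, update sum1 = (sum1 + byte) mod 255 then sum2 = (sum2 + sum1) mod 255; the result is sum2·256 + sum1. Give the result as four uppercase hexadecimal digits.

Running sums (mod 255):
  after byte 0 (123): sum1=123, sum2=123
  after byte 1 (220): sum1=88, sum2=211
  after byte 2 (202): sum1=35, sum2=246
  after byte 3 (111): sum1=146, sum2=137
Checksum = sum2·256 + sum1 = 137·256 + 146 = 35218 = 0x8992.

8992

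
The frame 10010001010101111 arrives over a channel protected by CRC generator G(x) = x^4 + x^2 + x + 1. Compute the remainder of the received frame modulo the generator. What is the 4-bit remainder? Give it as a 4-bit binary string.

1011

Modulo-2 division of 10010001010101111 by 10111:
  pos 0: 10010 XOR 10111 = 00101
  pos 2: 10100 XOR 10111 = 00011
  pos 5: 11101 XOR 10111 = 01010
  pos 6: 10100 XOR 10111 = 00011
  pos 9: 11101 XOR 10111 = 01010
  pos 10: 10101 XOR 10111 = 00010
Remainder = 1011 (nonzero — an error is detected).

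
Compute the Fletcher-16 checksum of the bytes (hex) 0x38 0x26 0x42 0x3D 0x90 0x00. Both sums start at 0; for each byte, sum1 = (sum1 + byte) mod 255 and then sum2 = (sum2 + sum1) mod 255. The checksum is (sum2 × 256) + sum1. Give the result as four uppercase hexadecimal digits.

F16E

Running sums (mod 255):
  after byte 0 (0x38): sum1=56, sum2=56
  after byte 1 (0x26): sum1=94, sum2=150
  after byte 2 (0x42): sum1=160, sum2=55
  after byte 3 (0x3D): sum1=221, sum2=21
  after byte 4 (0x90): sum1=110, sum2=131
  after byte 5 (0x00): sum1=110, sum2=241
Checksum = sum2·256 + sum1 = 241·256 + 110 = 61806 = 0xF16E.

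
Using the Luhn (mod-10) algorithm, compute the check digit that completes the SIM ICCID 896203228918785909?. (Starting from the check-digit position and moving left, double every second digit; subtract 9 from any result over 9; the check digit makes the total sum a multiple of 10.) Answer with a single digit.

9

Partial digits right→left: 9 0 9 5 8 7 8 1 9 8 2 2 3 0 2 6 9 8
Double every second digit counting from the check-digit position (so the 1st, 3rd, 5th, ... of the partial from the right).
  doubled (with −9 where >9): 9 9 7 7 9 4 6 4 9 → sum 64
  kept as-is: 0 5 7 1 8 2 0 6 8 → sum 37
Total = 64 + 37 = 101.
Check digit = (10 − (101 mod 10)) mod 10 = 9.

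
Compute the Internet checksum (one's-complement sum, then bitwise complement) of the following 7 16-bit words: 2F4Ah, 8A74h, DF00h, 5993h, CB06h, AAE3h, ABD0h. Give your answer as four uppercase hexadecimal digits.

One's-complement addition (fold any carry out of bit 15 back into bit 0):
  0x2F4A + 0x8A74 = 0x0B9BE
  0xB9BE + 0xDF00 = 0x198BE → wrap carry → 0x98BF
  0x98BF + 0x5993 = 0x0F252
  0xF252 + 0xCB06 = 0x1BD58 → wrap carry → 0xBD59
  0xBD59 + 0xAAE3 = 0x1683C → wrap carry → 0x683D
  0x683D + 0xABD0 = 0x1140D → wrap carry → 0x140E
One's-complement sum = 0x140E.
Checksum = ~0x140E & 0xFFFF = 0xEBF1.

EBF1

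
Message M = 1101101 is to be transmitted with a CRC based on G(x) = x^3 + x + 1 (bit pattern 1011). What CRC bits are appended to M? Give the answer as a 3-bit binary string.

Append 3 zeros: 1101101000. Divide by 1011 (XOR where the leading bit is 1):
  pos 0: 1101 XOR 1011 = 0110
  pos 1: 1101 XOR 1011 = 0110
  pos 2: 1100 XOR 1011 = 0111
  pos 3: 1111 XOR 1011 = 0100
  pos 4: 1000 XOR 1011 = 0011
  pos 6: 1100 XOR 1011 = 0111
Remainder (last 3 bits) = 111. This is the CRC / FCS.

111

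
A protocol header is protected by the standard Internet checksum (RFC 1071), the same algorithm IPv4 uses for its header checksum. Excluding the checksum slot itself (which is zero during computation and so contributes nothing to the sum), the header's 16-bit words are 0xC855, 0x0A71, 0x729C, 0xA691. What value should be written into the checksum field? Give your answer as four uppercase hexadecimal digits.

140B

One's-complement addition (fold any carry out of bit 15 back into bit 0):
  0xC855 + 0x0A71 = 0x0D2C6
  0xD2C6 + 0x729C = 0x14562 → wrap carry → 0x4563
  0x4563 + 0xA691 = 0x0EBF4
One's-complement sum = 0xEBF4.
Checksum = ~0xEBF4 & 0xFFFF = 0x140B.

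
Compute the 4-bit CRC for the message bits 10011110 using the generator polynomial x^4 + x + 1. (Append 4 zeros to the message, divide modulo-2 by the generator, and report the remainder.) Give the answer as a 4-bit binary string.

Append 4 zeros: 100111100000. Divide by 10011 (XOR where the leading bit is 1):
  pos 0: 10011 XOR 10011 = 00000
  pos 5: 11000 XOR 10011 = 01011
  pos 6: 10110 XOR 10011 = 00101
Remainder (last 4 bits) = 1010. This is the CRC / FCS.

1010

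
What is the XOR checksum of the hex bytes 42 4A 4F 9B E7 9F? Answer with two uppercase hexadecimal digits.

A4

XOR the bytes together:
  start with 0x42
  0x42 ⊕ 0x4A = 0x08
  0x08 ⊕ 0x4F = 0x47
  0x47 ⊕ 0x9B = 0xDC
  0xDC ⊕ 0xE7 = 0x3B
  0x3B ⊕ 0x9F = 0xA4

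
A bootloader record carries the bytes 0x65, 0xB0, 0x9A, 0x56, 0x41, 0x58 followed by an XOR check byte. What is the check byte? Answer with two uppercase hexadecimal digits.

00

XOR the bytes together:
  start with 0x65
  0x65 ⊕ 0xB0 = 0xD5
  0xD5 ⊕ 0x9A = 0x4F
  0x4F ⊕ 0x56 = 0x19
  0x19 ⊕ 0x41 = 0x58
  0x58 ⊕ 0x58 = 0x00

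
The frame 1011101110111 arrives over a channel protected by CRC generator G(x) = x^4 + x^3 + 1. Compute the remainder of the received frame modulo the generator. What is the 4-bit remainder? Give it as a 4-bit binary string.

1000

Modulo-2 division of 1011101110111 by 11001:
  pos 0: 10111 XOR 11001 = 01110
  pos 1: 11100 XOR 11001 = 00101
  pos 3: 10111 XOR 11001 = 01110
  pos 4: 11101 XOR 11001 = 00100
  pos 6: 10001 XOR 11001 = 01000
  pos 7: 10001 XOR 11001 = 01000
  pos 8: 10001 XOR 11001 = 01000
Remainder = 1000 (nonzero — an error is detected).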